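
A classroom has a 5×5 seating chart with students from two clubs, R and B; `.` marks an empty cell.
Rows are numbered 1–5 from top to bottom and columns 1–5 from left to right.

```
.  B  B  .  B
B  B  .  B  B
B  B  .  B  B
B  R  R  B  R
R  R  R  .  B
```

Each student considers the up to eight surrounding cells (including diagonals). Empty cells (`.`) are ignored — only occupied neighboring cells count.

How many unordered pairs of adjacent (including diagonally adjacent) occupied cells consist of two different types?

13

Scan each occupied cell's neighbors to the right and below (and the two forward diagonals) so each pair is counted once.
From row 1: 0 unlike of 7 pairs (running 0/7).
From row 2: 0 unlike of 10 pairs (running 0/17).
From row 3: 6 unlike of 12 pairs (running 6/29).
From row 4: 7 unlike of 14 pairs (running 13/43).
From row 5: 0 unlike of 2 pairs (running 13/45).
Total adjacent occupied pairs: 45; unlike-type pairs: 13.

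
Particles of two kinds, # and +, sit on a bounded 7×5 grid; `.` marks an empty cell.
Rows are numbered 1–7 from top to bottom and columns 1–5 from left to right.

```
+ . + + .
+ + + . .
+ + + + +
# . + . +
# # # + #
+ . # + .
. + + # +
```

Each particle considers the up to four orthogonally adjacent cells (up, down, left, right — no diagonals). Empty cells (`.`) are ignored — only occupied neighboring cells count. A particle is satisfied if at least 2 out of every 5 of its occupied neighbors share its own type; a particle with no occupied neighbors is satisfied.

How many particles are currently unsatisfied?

8

Row 1: (1,1)+ 1/1 ✓ · (1,3)+ 2/2 ✓ · (1,4)+ 1/1 ✓
Row 2: (2,1)+ 3/3 ✓ · (2,2)+ 3/3 ✓ · (2,3)+ 3/3 ✓
Row 3: (3,1)+ 2/3 ✓ · (3,2)+ 3/3 ✓ · (3,3)+ 4/4 ✓ · (3,4)+ 2/2 ✓ · (3,5)+ 2/2 ✓
Row 4: (4,1)# 1/2 ✓ · (4,3)+ 1/2 ✓ · (4,5)+ 1/2 ✓
Row 5: (5,1)# 2/3 ✓ · (5,2)# 2/2 ✓ · (5,3)# 2/4 ✓ · (5,4)+ 1/3 ✗ · (5,5)# 0/2 ✗
Row 6: (6,1)+ 0/1 ✗ · (6,3)# 1/3 ✗ · (6,4)+ 1/3 ✗
Row 7: (7,2)+ 1/1 ✓ · (7,3)+ 1/3 ✗ · (7,4)# 0/3 ✗ · (7,5)+ 0/1 ✗
Unsatisfied: (5,4), (5,5), (6,1), (6,3), (6,4), (7,3), (7,4), (7,5) — 8 in total.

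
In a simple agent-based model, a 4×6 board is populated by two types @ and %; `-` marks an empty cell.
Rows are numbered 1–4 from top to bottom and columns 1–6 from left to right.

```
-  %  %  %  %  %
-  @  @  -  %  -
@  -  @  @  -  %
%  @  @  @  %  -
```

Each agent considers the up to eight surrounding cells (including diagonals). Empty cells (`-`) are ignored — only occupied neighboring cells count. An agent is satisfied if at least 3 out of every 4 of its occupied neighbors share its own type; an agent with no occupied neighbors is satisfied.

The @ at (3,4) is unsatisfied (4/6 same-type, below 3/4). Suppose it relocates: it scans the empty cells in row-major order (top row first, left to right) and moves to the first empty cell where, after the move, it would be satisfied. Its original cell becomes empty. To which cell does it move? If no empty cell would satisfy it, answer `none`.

(3,2)

Vacating (3,4). Empty cells in order:
  (1,1): 1/2 same-type → still unsatisfied.
  (2,1): 2/3 same-type → still unsatisfied.
  (2,4): 2/6 same-type → still unsatisfied.
  (2,6): 0/4 same-type → still unsatisfied.
  (3,2): 6/7 same-type → satisfied — stop here.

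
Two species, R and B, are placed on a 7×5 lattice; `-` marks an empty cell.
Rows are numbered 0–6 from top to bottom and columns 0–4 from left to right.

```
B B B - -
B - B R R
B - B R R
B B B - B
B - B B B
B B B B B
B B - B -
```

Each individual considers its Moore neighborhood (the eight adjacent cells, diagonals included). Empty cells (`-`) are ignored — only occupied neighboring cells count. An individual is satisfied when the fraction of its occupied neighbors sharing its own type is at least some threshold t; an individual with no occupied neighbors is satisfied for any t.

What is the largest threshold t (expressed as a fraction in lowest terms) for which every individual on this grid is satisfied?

3/7

(0,0)B 2/2
(0,1)B 4/4
(0,2)B 2/3
(1,0)B 3/3
(1,2)B 3/5
(1,3)R 3/6
(1,4)R 3/3
(2,0)B 3/3
(2,2)B 3/5
(2,3)R 3/7
(2,4)R 3/4
(3,0)B 3/3
(3,1)B 6/6
(3,2)B 4/5
(3,4)B 2/4
(4,0)B 4/4
(4,2)B 6/6
(4,3)B 7/7
(4,4)B 4/4
(5,0)B 4/4
(5,1)B 6/6
(5,2)B 6/6
(5,3)B 6/6
(5,4)B 4/4
(6,0)B 3/3
(6,1)B 4/4
(6,3)B 3/3
The smallest same-type fraction is 3/7 at (2,3), which reduces to 3/7. Any threshold above that leaves this individual unsatisfied.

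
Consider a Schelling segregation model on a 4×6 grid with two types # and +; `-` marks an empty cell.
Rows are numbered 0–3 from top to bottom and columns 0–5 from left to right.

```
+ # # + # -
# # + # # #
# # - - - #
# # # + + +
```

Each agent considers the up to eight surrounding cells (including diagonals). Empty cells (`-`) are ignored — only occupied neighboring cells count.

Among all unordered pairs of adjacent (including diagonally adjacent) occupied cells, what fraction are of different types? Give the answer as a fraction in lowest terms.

15/43

Scan each occupied cell's neighbors to the right and below (and the two forward diagonals) so each pair is counted once.
From row 0: 9 unlike of 18 pairs (running 9/18).
From row 1: 3 unlike of 12 pairs (running 12/30).
From row 2: 2 unlike of 8 pairs (running 14/38).
From row 3: 1 unlike of 5 pairs (running 15/43).
Total adjacent occupied pairs: 43; unlike-type pairs: 15.
15/43 is already in lowest terms.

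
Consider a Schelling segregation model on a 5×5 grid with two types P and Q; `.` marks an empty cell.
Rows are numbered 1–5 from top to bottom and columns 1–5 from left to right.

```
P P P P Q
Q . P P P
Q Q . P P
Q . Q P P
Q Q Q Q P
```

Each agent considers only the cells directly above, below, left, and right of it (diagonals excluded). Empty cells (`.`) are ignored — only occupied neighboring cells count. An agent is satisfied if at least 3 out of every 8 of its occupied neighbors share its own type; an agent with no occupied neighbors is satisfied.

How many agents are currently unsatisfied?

2

Row 1: (1,1)P 1/2 satisfied · (1,2)P 2/2 satisfied · (1,3)P 3/3 satisfied · (1,4)P 2/3 satisfied · (1,5)Q 0/2 not
Row 2: (2,1)Q 1/2 satisfied · (2,3)P 2/2 satisfied · (2,4)P 4/4 satisfied · (2,5)P 2/3 satisfied
Row 3: (3,1)Q 3/3 satisfied · (3,2)Q 1/1 satisfied · (3,4)P 3/3 satisfied · (3,5)P 3/3 satisfied
Row 4: (4,1)Q 2/2 satisfied · (4,3)Q 1/2 satisfied · (4,4)P 2/4 satisfied · (4,5)P 3/3 satisfied
Row 5: (5,1)Q 2/2 satisfied · (5,2)Q 2/2 satisfied · (5,3)Q 3/3 satisfied · (5,4)Q 1/3 not · (5,5)P 1/2 satisfied
Unsatisfied: (1,5), (5,4) — 2 in total.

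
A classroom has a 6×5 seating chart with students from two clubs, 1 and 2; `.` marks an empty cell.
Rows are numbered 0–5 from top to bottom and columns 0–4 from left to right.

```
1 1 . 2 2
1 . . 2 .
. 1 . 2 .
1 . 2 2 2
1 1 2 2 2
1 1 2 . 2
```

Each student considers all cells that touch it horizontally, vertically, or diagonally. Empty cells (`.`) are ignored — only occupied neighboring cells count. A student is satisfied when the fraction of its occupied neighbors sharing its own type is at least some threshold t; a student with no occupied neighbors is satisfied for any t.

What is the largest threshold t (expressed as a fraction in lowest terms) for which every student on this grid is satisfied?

1/2

(0,0)1 2/2
(0,1)1 2/2
(0,3)2 2/2
(0,4)2 2/2
(1,0)1 3/3
(1,3)2 3/3
(2,1)1 2/3
(2,3)2 4/4
(3,0)1 3/3
(3,2)2 4/6
(3,3)2 6/6
(3,4)2 4/4
(4,0)1 4/4
(4,1)1 4/7
(4,2)2 4/6
(4,3)2 7/7
(4,4)2 4/4
(5,0)1 3/3
(5,1)1 3/5
(5,2)2 2/4
(5,4)2 2/2
The smallest same-type fraction is 2/4 at (5,2), which reduces to 1/2. Any threshold above that leaves this student unsatisfied.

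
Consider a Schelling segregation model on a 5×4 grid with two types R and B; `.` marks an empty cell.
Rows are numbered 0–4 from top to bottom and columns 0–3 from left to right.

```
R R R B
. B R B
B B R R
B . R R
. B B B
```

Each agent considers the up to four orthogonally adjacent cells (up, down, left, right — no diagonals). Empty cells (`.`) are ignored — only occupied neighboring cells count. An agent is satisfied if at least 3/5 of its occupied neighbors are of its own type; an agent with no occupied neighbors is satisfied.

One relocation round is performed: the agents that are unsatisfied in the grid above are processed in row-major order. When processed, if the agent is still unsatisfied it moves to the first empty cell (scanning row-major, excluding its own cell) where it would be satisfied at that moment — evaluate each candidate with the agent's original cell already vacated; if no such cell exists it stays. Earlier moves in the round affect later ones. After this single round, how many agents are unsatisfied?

4

Initially unsatisfied (in order): (0,3), (1,1), (1,2), (1,3), (4,3).
  (0,3) → (1,0).
  (1,1) → (3,1).
  (1,2): now satisfied by earlier moves; stays.
  (1,3) → (4,0).
  (4,3): no empty cell satisfies it; stays.
Resulting grid:
R R R .
B . R .
B B R R
B B R R
B B B B
Unsatisfied now: (0,0), (1,0), (3,2), (4,3).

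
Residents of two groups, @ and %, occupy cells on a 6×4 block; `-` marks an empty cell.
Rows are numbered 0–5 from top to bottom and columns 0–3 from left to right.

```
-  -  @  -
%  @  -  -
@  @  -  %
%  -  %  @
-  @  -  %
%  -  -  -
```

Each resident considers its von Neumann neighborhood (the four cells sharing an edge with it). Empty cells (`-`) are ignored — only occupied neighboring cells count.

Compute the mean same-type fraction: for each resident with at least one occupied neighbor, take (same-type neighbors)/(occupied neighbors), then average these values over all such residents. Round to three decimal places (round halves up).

0.204

Row 0: (0,2)@ — no occupied neighbors
Row 1: (1,0)% 0/2 · (1,1)@ 1/2
Row 2: (2,0)@ 1/3 · (2,1)@ 2/2 · (2,3)% 0/1
Row 3: (3,0)% 0/1 · (3,2)% 0/1 · (3,3)@ 0/3
Row 4: (4,1)@ — no occupied neighbors · (4,3)% 0/1
Row 5: (5,0)% — no occupied neighbors
Sum over 9 residents: 0/2 + 1/2 + 1/3 + 2/2 + 0/1 + 0/1 + 0/1 + 0/3 + 0/1 = 11/6; mean = 11/6 ÷ 9 = 11/54 = 0.203703… → 0.204.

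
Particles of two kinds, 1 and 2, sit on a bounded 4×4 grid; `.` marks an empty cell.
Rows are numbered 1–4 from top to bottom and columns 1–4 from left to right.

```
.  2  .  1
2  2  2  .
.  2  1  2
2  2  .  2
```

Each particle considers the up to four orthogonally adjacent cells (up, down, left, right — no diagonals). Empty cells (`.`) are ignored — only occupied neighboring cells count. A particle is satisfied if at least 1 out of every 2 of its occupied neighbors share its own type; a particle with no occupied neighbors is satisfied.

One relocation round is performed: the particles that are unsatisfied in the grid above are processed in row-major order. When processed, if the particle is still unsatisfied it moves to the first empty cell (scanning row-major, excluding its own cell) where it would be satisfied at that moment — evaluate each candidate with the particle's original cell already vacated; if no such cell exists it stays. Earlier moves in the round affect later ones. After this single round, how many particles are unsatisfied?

1

Initially unsatisfied (in order): (3,3).
  (3,3): no empty cell satisfies it; stays.
Resulting grid:
. 2 . 1
2 2 2 .
. 2 1 2
2 2 . 2
Unsatisfied now: (3,3).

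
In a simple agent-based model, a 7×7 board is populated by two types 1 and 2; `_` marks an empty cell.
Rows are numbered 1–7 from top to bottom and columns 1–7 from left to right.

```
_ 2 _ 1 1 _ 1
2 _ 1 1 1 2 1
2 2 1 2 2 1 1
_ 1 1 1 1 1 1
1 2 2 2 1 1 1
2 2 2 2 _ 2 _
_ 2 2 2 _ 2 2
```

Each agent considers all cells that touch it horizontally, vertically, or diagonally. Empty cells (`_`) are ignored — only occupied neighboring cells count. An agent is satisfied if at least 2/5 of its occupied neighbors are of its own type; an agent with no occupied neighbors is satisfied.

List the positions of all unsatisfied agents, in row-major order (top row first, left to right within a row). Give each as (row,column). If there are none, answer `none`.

(2,6), (3,2), (3,4), (3,5), (4,3), (5,1)

Row 1: (1,2)2 1/2 ✓ · (1,4)1 4/4 ✓ · (1,5)1 3/4 ✓ · (1,7)1 1/2 ✓
Row 2: (2,1)2 3/3 ✓ · (2,3)1 3/6 ✓ · (2,4)1 5/7 ✓ · (2,5)1 4/7 ✓ · (2,6)2 1/7 ✗ · (2,7)1 3/4 ✓
Row 3: (3,1)2 2/3 ✓ · (3,2)2 2/6 ✗ · (3,3)1 5/7 ✓ · (3,4)2 1/8 ✗ · (3,5)2 2/8 ✗ · (3,6)1 6/8 ✓ · (3,7)1 4/5 ✓
Row 4: (4,2)1 3/7 ✓ · (4,3)1 3/8 ✗ · (4,4)1 4/8 ✓ · (4,5)1 5/8 ✓ · (4,6)1 7/8 ✓ · (4,7)1 5/5 ✓
Row 5: (5,1)1 1/4 ✗ · (5,2)2 4/7 ✓ · (5,3)2 5/8 ✓ · (5,4)2 3/7 ✓ · (5,5)1 4/7 ✓ · (5,6)1 5/6 ✓ · (5,7)1 3/4 ✓
Row 6: (6,1)2 3/4 ✓ · (6,2)2 6/7 ✓ · (6,3)2 8/8 ✓ · (6,4)2 5/6 ✓ · (6,6)2 2/5 ✓
Row 7: (7,2)2 4/4 ✓ · (7,3)2 5/5 ✓ · (7,4)2 3/3 ✓ · (7,6)2 2/2 ✓ · (7,7)2 2/2 ✓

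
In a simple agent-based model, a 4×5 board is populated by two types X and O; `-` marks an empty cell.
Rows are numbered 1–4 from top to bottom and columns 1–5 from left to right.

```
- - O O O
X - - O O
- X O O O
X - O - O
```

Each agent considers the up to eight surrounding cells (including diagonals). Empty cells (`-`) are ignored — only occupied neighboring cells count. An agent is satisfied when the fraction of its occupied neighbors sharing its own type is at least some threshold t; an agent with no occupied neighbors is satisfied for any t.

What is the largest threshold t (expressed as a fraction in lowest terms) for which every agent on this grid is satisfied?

(1,3)O 2/2
(1,4)O 4/4
(1,5)O 3/3
(2,1)X 1/1
(2,4)O 7/7
(2,5)O 5/5
(3,2)X 2/4
(3,3)O 3/4
(3,4)O 6/6
(3,5)O 4/4
(4,1)X 1/1
(4,3)O 2/3
(4,5)O 2/2
The smallest same-type fraction is 2/4 at (3,2), which reduces to 1/2. Any threshold above that leaves this agent unsatisfied.

1/2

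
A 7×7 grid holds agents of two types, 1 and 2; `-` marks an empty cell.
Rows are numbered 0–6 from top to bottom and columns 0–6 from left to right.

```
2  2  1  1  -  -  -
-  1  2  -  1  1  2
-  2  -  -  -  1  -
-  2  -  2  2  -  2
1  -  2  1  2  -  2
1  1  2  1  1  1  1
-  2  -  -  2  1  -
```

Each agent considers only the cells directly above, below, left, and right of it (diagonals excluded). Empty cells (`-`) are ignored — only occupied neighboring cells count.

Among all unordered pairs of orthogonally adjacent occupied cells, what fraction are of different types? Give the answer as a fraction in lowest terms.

Scan each occupied cell's neighbors to the right and below so each pair is counted once.
From row 0: 3 unlike of 5 pairs (running 3/5).
From row 1: 3 unlike of 5 pairs (running 6/10).
From row 2: 0 unlike of 1 pairs (running 6/11).
From row 3: 1 unlike of 4 pairs (running 7/15).
From row 4: 4 unlike of 7 pairs (running 11/22).
From row 5: 4 unlike of 9 pairs (running 15/31).
From row 6: 1 unlike of 1 pairs (running 16/32).
Total adjacent occupied pairs: 32; unlike-type pairs: 16.
16/32 reduces to 1/2.

1/2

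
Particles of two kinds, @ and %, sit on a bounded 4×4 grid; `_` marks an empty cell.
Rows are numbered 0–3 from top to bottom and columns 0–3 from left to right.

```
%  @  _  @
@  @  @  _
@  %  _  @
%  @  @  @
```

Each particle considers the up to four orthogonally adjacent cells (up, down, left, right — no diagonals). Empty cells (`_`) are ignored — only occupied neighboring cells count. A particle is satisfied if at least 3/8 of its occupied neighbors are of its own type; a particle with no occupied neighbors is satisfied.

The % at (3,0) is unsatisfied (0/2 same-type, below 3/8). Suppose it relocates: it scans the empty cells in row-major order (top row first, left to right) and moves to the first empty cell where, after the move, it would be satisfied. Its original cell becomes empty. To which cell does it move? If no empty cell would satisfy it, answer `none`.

none

Vacating (3,0). Empty cells in order:
  (0,2): 0/3 same-type → still unsatisfied.
  (1,3): 0/3 same-type → still unsatisfied.
  (2,2): 1/4 same-type → still unsatisfied.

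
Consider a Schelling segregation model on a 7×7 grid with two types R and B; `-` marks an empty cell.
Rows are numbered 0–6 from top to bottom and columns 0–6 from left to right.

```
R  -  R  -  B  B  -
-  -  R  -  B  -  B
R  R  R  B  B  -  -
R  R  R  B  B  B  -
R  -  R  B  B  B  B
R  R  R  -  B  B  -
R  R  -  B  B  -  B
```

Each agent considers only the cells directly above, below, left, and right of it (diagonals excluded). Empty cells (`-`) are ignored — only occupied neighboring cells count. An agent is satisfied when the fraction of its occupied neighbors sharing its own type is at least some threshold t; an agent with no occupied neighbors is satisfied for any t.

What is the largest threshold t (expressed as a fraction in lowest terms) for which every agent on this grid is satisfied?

Row 0: (0,0)R — no occupied neighbors · (0,2)R 1/1 · (0,4)B 2/2 · (0,5)B 1/1
Row 1: (1,2)R 2/2 · (1,4)B 2/2 · (1,6)B — no occupied neighbors
Row 2: (2,0)R 2/2 · (2,1)R 3/3 · (2,2)R 3/4 · (2,3)B 2/3 · (2,4)B 3/3
Row 3: (3,0)R 3/3 · (3,1)R 3/3 · (3,2)R 3/4 · (3,3)B 3/4 · (3,4)B 4/4 · (3,5)B 2/2
Row 4: (4,0)R 2/2 · (4,2)R 2/3 · (4,3)B 2/3 · (4,4)B 4/4 · (4,5)B 4/4 · (4,6)B 1/1
Row 5: (5,0)R 3/3 · (5,1)R 3/3 · (5,2)R 2/2 · (5,4)B 3/3 · (5,5)B 2/2
Row 6: (6,0)R 2/2 · (6,1)R 2/2 · (6,3)B 1/1 · (6,4)B 2/2 · (6,6)B — no occupied neighbors
The smallest same-type fraction is 2/3 at (2,3), which reduces to 2/3. Any threshold above that leaves this agent unsatisfied.

2/3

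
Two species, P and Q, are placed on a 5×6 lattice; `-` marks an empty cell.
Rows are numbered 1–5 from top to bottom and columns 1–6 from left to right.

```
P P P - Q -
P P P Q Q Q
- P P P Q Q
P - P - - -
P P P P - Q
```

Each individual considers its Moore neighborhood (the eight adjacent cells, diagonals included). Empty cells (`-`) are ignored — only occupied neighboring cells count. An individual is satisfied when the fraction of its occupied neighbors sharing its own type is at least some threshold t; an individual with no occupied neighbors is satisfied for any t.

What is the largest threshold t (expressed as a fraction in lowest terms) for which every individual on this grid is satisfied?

(1,1)P 3/3
(1,2)P 5/5
(1,3)P 3/4
(1,5)Q 3/3
(2,1)P 4/4
(2,2)P 7/7
(2,3)P 6/7
(2,4)Q 3/7
(2,5)Q 5/6
(2,6)Q 4/4
(3,2)P 6/6
(3,3)P 5/6
(3,4)P 3/6
(3,5)Q 4/5
(3,6)Q 3/3
(4,1)P 3/3
(4,3)P 6/6
(5,1)P 2/2
(5,2)P 4/4
(5,3)P 3/3
(5,4)P 2/2
(5,6)Q — no occupied neighbors
The smallest same-type fraction is 3/7 at (2,4), which reduces to 3/7. Any threshold above that leaves this individual unsatisfied.

3/7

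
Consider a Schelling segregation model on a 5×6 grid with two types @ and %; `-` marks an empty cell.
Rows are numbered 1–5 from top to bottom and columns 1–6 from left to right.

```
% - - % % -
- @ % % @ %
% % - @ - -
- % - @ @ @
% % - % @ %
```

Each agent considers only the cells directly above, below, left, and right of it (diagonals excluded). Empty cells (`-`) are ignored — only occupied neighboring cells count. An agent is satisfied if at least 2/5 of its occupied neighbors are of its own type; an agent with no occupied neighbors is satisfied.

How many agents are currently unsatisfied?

Row 1: (1,1)% 0/0 ✓ · (1,4)% 2/2 ✓ · (1,5)% 1/2 ✓
Row 2: (2,2)@ 0/2 ✗ · (2,3)% 1/2 ✓ · (2,4)% 2/4 ✓ · (2,5)@ 0/3 ✗ · (2,6)% 0/1 ✗
Row 3: (3,1)% 1/1 ✓ · (3,2)% 2/3 ✓ · (3,4)@ 1/2 ✓
Row 4: (4,2)% 2/2 ✓ · (4,4)@ 2/3 ✓ · (4,5)@ 3/3 ✓ · (4,6)@ 1/2 ✓
Row 5: (5,1)% 1/1 ✓ · (5,2)% 2/2 ✓ · (5,4)% 0/2 ✗ · (5,5)@ 1/3 ✗ · (5,6)% 0/2 ✗
Unsatisfied: (2,2), (2,5), (2,6), (5,4), (5,5), (5,6) — 6 in total.

6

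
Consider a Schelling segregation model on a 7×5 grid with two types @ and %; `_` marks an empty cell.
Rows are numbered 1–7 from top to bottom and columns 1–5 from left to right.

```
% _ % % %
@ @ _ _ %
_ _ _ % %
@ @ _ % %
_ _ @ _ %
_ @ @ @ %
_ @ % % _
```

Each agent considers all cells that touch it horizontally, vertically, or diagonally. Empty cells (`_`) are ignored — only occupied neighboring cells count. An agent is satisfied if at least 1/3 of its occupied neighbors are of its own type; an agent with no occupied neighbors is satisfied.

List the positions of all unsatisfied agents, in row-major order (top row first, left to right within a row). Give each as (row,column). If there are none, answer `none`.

(1,1), (7,3)

(1,1)% 0/2 unhappy
(1,3)% 1/2 ok
(1,4)% 3/3 ok
(1,5)% 2/2 ok
(2,1)@ 1/2 ok
(2,2)@ 1/3 ok
(2,5)% 4/4 ok
(3,4)% 4/4 ok
(3,5)% 4/4 ok
(4,1)@ 1/1 ok
(4,2)@ 2/2 ok
(4,4)% 4/5 ok
(4,5)% 4/4 ok
(5,3)@ 4/5 ok
(5,5)% 3/4 ok
(6,2)@ 3/4 ok
(6,3)@ 4/6 ok
(6,4)@ 2/6 ok
(6,5)% 2/3 ok
(7,2)@ 2/3 ok
(7,3)% 1/5 unhappy
(7,4)% 2/4 ok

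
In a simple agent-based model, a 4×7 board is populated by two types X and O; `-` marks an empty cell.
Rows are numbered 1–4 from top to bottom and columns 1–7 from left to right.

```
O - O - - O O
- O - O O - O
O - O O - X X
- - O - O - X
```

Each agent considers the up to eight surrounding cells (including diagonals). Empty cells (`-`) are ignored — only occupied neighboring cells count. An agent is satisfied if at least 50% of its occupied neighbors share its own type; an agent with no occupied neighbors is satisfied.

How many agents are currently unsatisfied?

1

Row 1: (1,1)O 1/1 ✓ · (1,3)O 2/2 ✓ · (1,6)O 3/3 ✓ · (1,7)O 2/2 ✓
Row 2: (2,2)O 4/4 ✓ · (2,4)O 4/4 ✓ · (2,5)O 3/4 ✓ · (2,7)O 2/4 ✓
Row 3: (3,1)O 1/1 ✓ · (3,3)O 4/4 ✓ · (3,4)O 5/5 ✓ · (3,6)X 2/5 ✗ · (3,7)X 2/3 ✓
Row 4: (4,3)O 2/2 ✓ · (4,5)O 1/2 ✓ · (4,7)X 2/2 ✓
Unsatisfied: (3,6) — 1 in total.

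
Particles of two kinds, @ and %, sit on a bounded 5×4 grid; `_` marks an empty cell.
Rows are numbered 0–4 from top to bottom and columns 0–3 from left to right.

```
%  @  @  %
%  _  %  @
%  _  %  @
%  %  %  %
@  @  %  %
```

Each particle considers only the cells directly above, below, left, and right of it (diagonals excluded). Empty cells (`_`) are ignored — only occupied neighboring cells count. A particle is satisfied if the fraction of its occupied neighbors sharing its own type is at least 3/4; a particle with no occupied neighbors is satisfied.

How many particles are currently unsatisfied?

(0,0)% 1/2 unhappy
(0,1)@ 1/2 unhappy
(0,2)@ 1/3 unhappy
(0,3)% 0/2 unhappy
(1,0)% 2/2 ok
(1,2)% 1/3 unhappy
(1,3)@ 1/3 unhappy
(2,0)% 2/2 ok
(2,2)% 2/3 unhappy
(2,3)@ 1/3 unhappy
(3,0)% 2/3 unhappy
(3,1)% 2/3 unhappy
(3,2)% 4/4 ok
(3,3)% 2/3 unhappy
(4,0)@ 1/2 unhappy
(4,1)@ 1/3 unhappy
(4,2)% 2/3 unhappy
(4,3)% 2/2 ok
Unsatisfied: (0,0), (0,1), (0,2), (0,3), (1,2), (1,3), (2,2), (2,3), (3,0), (3,1), (3,3), (4,0), (4,1), (4,2) — 14 in total.

14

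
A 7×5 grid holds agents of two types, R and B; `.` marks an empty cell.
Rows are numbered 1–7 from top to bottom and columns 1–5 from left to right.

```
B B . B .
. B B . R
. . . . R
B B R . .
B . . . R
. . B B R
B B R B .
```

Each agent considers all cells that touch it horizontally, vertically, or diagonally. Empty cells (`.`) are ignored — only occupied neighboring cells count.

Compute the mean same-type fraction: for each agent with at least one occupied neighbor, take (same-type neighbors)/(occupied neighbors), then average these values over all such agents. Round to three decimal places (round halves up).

0.675

(1,1)B 2/2
(1,2)B 3/3
(1,4)B 1/2
(2,2)B 3/3
(2,3)B 3/3
(2,5)R 1/2
(3,5)R 1/1
(4,1)B 2/2
(4,2)B 2/3
(4,3)R 0/1
(5,1)B 2/2
(5,5)R 1/2
(6,3)B 3/4
(6,4)B 2/5
(6,5)R 1/3
(7,1)B 1/1
(7,2)B 2/3
(7,3)R 0/4
(7,4)B 2/4
Sum over 19 agents: 2/2 + 3/3 + 1/2 + 3/3 + 3/3 + 1/2 + 1/1 + 2/2 + 2/3 + 0/1 + 2/2 + 1/2 + 3/4 + 2/5 + 1/3 + 1/1 + 2/3 + 0/4 + 2/4 = 769/60; mean = 769/60 ÷ 19 = 769/1140 = 0.674561… → 0.675.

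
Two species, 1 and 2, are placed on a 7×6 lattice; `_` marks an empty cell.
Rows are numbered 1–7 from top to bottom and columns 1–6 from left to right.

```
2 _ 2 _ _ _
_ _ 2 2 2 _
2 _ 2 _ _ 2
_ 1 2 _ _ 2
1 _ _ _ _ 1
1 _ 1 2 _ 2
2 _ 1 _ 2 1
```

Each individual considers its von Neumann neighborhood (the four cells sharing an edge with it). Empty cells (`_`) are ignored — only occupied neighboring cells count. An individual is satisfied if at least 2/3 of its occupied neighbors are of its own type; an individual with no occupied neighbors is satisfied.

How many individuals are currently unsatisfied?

Row 1: (1,1)2 0/0 ✓ · (1,3)2 1/1 ✓
Row 2: (2,3)2 3/3 ✓ · (2,4)2 2/2 ✓ · (2,5)2 1/1 ✓
Row 3: (3,1)2 0/0 ✓ · (3,3)2 2/2 ✓ · (3,6)2 1/1 ✓
Row 4: (4,2)1 0/1 ✗ · (4,3)2 1/2 ✗ · (4,6)2 1/2 ✗
Row 5: (5,1)1 1/1 ✓ · (5,6)1 0/2 ✗
Row 6: (6,1)1 1/2 ✗ · (6,3)1 1/2 ✗ · (6,4)2 0/1 ✗ · (6,6)2 0/2 ✗
Row 7: (7,1)2 0/1 ✗ · (7,3)1 1/1 ✓ · (7,5)2 0/1 ✗ · (7,6)1 0/2 ✗
Unsatisfied: (4,2), (4,3), (4,6), (5,6), (6,1), (6,3), (6,4), (6,6), (7,1), (7,5), (7,6) — 11 in total.

11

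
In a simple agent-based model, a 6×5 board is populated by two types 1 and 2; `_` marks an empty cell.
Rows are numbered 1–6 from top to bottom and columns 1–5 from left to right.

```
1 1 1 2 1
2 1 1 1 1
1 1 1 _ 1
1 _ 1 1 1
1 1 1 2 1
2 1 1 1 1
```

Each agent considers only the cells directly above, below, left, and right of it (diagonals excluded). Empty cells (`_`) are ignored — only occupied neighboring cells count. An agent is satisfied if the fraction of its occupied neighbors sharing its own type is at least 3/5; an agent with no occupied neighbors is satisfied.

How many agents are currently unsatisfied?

Row 1: (1,1)1 1/2 not · (1,2)1 3/3 satisfied · (1,3)1 2/3 satisfied · (1,4)2 0/3 not · (1,5)1 1/2 not
Row 2: (2,1)2 0/3 not · (2,2)1 3/4 satisfied · (2,3)1 4/4 satisfied · (2,4)1 2/3 satisfied · (2,5)1 3/3 satisfied
Row 3: (3,1)1 2/3 satisfied · (3,2)1 3/3 satisfied · (3,3)1 3/3 satisfied · (3,5)1 2/2 satisfied
Row 4: (4,1)1 2/2 satisfied · (4,3)1 3/3 satisfied · (4,4)1 2/3 satisfied · (4,5)1 3/3 satisfied
Row 5: (5,1)1 2/3 satisfied · (5,2)1 3/3 satisfied · (5,3)1 3/4 satisfied · (5,4)2 0/4 not · (5,5)1 2/3 satisfied
Row 6: (6,1)2 0/2 not · (6,2)1 2/3 satisfied · (6,3)1 3/3 satisfied · (6,4)1 2/3 satisfied · (6,5)1 2/2 satisfied
Unsatisfied: (1,1), (1,4), (1,5), (2,1), (5,4), (6,1) — 6 in total.

6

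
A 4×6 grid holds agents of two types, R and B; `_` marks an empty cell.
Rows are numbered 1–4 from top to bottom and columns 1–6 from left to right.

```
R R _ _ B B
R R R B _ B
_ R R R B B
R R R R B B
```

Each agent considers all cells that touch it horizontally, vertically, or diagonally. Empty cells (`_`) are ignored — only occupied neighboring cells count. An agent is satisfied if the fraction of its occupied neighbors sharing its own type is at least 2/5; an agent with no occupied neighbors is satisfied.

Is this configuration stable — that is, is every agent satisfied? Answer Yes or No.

Row 1: (1,1)R 3/3 ✓ · (1,2)R 4/4 ✓ · (1,5)B 3/3 ✓ · (1,6)B 2/2 ✓
Row 2: (2,1)R 4/4 ✓ · (2,2)R 6/6 ✓ · (2,3)R 5/6 ✓ · (2,4)B 2/5 ✓ · (2,6)B 4/4 ✓
Row 3: (3,2)R 7/7 ✓ · (3,3)R 7/8 ✓ · (3,4)R 4/7 ✓ · (3,5)B 5/7 ✓ · (3,6)B 4/4 ✓
Row 4: (4,1)R 2/2 ✓ · (4,2)R 4/4 ✓ · (4,3)R 5/5 ✓ · (4,4)R 3/5 ✓ · (4,5)B 3/5 ✓ · (4,6)B 3/3 ✓
All meet the threshold, so the configuration is stable.

Yes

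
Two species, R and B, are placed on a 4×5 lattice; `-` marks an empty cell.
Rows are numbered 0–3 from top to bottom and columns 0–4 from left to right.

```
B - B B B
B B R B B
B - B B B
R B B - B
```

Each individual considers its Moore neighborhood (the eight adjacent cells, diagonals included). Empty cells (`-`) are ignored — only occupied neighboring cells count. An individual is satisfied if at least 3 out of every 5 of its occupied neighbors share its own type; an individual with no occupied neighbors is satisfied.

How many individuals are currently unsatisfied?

Row 0: (0,0)B 2/2 satisfied · (0,2)B 3/4 satisfied · (0,3)B 4/5 satisfied · (0,4)B 3/3 satisfied
Row 1: (1,0)B 3/3 satisfied · (1,1)B 5/6 satisfied · (1,2)R 0/6 not · (1,3)B 7/8 satisfied · (1,4)B 5/5 satisfied
Row 2: (2,0)B 3/4 satisfied · (2,2)B 5/6 satisfied · (2,3)B 6/7 satisfied · (2,4)B 4/4 satisfied
Row 3: (3,0)R 0/2 not · (3,1)B 3/4 satisfied · (3,2)B 3/3 satisfied · (3,4)B 2/2 satisfied
Unsatisfied: (1,2), (3,0) — 2 in total.

2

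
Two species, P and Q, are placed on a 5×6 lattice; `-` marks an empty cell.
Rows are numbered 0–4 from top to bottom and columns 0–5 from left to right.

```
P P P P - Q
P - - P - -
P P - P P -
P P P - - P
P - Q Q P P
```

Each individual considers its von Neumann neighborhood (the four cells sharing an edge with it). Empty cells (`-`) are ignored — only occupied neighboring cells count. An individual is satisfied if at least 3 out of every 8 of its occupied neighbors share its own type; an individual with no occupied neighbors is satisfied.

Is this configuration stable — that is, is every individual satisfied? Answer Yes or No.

Row 0: (0,0)P 2/2 ✓ · (0,1)P 2/2 ✓ · (0,2)P 2/2 ✓ · (0,3)P 2/2 ✓ · (0,5)Q 0/0 ✓
Row 1: (1,0)P 2/2 ✓ · (1,3)P 2/2 ✓
Row 2: (2,0)P 3/3 ✓ · (2,1)P 2/2 ✓ · (2,3)P 2/2 ✓ · (2,4)P 1/1 ✓
Row 3: (3,0)P 3/3 ✓ · (3,1)P 3/3 ✓ · (3,2)P 1/2 ✓ · (3,5)P 1/1 ✓
Row 4: (4,0)P 1/1 ✓ · (4,2)Q 1/2 ✓ · (4,3)Q 1/2 ✓ · (4,4)P 1/2 ✓ · (4,5)P 2/2 ✓
All meet the threshold, so the configuration is stable.

Yes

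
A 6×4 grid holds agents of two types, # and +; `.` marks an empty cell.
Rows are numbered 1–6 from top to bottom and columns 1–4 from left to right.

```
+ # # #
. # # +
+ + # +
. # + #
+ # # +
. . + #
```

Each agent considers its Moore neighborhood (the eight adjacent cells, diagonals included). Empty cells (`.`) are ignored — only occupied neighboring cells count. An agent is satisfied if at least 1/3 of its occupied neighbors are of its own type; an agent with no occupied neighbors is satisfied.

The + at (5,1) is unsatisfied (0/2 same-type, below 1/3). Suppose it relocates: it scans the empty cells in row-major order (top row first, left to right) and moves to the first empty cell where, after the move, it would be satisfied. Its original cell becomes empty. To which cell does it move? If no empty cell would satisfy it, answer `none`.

Vacating (5,1). Empty cells in order:
  (2,1): 3/5 same-type → satisfied — stop here.

(2,1)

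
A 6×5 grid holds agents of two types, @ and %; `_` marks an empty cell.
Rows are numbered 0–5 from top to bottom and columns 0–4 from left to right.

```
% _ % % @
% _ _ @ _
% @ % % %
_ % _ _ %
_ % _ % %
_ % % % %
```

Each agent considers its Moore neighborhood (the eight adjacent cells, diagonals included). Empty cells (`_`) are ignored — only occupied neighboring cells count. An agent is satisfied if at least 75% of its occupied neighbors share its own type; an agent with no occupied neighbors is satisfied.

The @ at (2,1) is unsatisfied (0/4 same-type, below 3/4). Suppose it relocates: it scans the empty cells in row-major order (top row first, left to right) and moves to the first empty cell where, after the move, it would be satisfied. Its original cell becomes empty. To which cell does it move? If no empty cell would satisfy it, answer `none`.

none

Vacating (2,1). Empty cells in order:
  (0,1): 0/3 same-type → still unsatisfied.
  (1,1): 0/5 same-type → still unsatisfied.
  (1,2): 1/5 same-type → still unsatisfied.
  (1,4): 2/5 same-type → still unsatisfied.
  (3,0): 0/3 same-type → still unsatisfied.
  (3,2): 0/5 same-type → still unsatisfied.
  (3,3): 0/6 same-type → still unsatisfied.
  (4,0): 0/3 same-type → still unsatisfied.
  (4,2): 0/6 same-type → still unsatisfied.
  (5,0): 0/2 same-type → still unsatisfied.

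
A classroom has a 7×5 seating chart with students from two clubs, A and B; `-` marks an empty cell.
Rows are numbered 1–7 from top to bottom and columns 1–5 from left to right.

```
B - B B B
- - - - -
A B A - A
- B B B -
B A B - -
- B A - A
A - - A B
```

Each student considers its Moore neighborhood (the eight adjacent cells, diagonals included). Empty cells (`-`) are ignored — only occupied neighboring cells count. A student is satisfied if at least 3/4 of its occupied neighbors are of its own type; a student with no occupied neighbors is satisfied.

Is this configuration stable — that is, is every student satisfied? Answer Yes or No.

No

(1,1)B 0/0 ok
(1,3)B 1/1 ok
(1,4)B 2/2 ok
(1,5)B 1/1 ok
(3,1)A 0/2 unhappy
(3,2)B 2/4 unhappy
(3,3)A 0/4 unhappy
(3,5)A 0/1 unhappy
(4,2)B 4/7 unhappy
(4,3)B 4/6 unhappy
(4,4)B 2/4 unhappy
(5,1)B 2/3 unhappy
(5,2)A 1/6 unhappy
(5,3)B 4/6 unhappy
(6,2)B 2/5 unhappy
(6,3)A 2/4 unhappy
(6,5)A 1/2 unhappy
(7,1)A 0/1 unhappy
(7,4)A 2/3 unhappy
(7,5)B 0/2 unhappy
For instance (3,1) has only 0/2 same-type neighbors, below 3/4.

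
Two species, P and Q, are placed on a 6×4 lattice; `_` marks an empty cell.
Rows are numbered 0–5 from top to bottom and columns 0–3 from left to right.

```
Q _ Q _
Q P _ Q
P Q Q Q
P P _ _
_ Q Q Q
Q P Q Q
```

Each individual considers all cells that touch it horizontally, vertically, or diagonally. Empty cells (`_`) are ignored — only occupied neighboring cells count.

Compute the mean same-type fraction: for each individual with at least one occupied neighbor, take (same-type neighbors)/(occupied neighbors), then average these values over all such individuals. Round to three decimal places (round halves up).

0.583

(0,0)Q 1/2
(0,2)Q 1/2
(1,0)Q 2/4
(1,1)P 1/6
(1,3)Q 3/3
(2,0)P 3/5
(2,1)Q 2/6
(2,2)Q 3/5
(2,3)Q 2/2
(3,0)P 2/4
(3,1)P 2/6
(4,1)Q 3/6
(4,2)Q 4/6
(4,3)Q 3/3
(5,0)Q 1/2
(5,1)P 0/4
(5,2)Q 4/5
(5,3)Q 3/3
Sum over 18 individuals: 1/2 + 1/2 + 2/4 + 1/6 + 3/3 + 3/5 + 2/6 + 3/5 + 2/2 + 2/4 + 2/6 + 3/6 + 4/6 + 3/3 + 1/2 + 0/4 + 4/5 + 3/3 = 21/2; mean = 21/2 ÷ 18 = 7/12 = 0.583333… → 0.583.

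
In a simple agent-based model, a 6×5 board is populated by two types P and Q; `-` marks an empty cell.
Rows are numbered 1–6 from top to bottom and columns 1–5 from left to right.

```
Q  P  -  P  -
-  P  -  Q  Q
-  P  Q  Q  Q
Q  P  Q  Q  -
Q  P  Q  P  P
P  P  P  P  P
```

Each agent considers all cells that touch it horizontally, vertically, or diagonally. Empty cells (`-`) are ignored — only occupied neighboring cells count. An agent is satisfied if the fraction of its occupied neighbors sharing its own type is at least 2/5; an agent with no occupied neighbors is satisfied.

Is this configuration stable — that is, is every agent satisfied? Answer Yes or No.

No

(1,1)Q 0/2 unhappy
(1,2)P 1/2 ok
(1,4)P 0/2 unhappy
(2,2)P 2/4 ok
(2,4)Q 4/5 ok
(2,5)Q 3/4 ok
(3,2)P 2/5 ok
(3,3)Q 4/7 ok
(3,4)Q 6/6 ok
(3,5)Q 4/4 ok
(4,1)Q 1/4 unhappy
(4,2)P 2/7 unhappy
(4,3)Q 4/8 ok
(4,4)Q 5/7 ok
(5,1)Q 1/5 unhappy
(5,2)P 4/8 ok
(5,3)Q 2/8 unhappy
(5,4)P 4/7 ok
(5,5)P 3/4 ok
(6,1)P 2/3 ok
(6,2)P 3/5 ok
(6,3)P 4/5 ok
(6,4)P 4/5 ok
(6,5)P 3/3 ok
For instance (1,1) has only 0/2 same-type neighbors, below 2/5.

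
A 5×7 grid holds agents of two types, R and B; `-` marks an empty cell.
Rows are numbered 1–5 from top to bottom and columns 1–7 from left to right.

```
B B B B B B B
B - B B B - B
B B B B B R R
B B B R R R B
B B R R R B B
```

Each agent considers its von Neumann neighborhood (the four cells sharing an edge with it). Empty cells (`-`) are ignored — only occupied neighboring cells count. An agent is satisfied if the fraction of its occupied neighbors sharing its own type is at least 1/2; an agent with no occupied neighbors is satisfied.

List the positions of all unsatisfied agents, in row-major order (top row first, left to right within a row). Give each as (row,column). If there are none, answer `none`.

(3,7), (4,7), (5,3), (5,6)

Row 1: (1,1)B 2/2 ✓ · (1,2)B 2/2 ✓ · (1,3)B 3/3 ✓ · (1,4)B 3/3 ✓ · (1,5)B 3/3 ✓ · (1,6)B 2/2 ✓ · (1,7)B 2/2 ✓
Row 2: (2,1)B 2/2 ✓ · (2,3)B 3/3 ✓ · (2,4)B 4/4 ✓ · (2,5)B 3/3 ✓ · (2,7)B 1/2 ✓
Row 3: (3,1)B 3/3 ✓ · (3,2)B 3/3 ✓ · (3,3)B 4/4 ✓ · (3,4)B 3/4 ✓ · (3,5)B 2/4 ✓ · (3,6)R 2/3 ✓ · (3,7)R 1/3 ✗
Row 4: (4,1)B 3/3 ✓ · (4,2)B 4/4 ✓ · (4,3)B 2/4 ✓ · (4,4)R 2/4 ✓ · (4,5)R 3/4 ✓ · (4,6)R 2/4 ✓ · (4,7)B 1/3 ✗
Row 5: (5,1)B 2/2 ✓ · (5,2)B 2/3 ✓ · (5,3)R 1/3 ✗ · (5,4)R 3/3 ✓ · (5,5)R 2/3 ✓ · (5,6)B 1/3 ✗ · (5,7)B 2/2 ✓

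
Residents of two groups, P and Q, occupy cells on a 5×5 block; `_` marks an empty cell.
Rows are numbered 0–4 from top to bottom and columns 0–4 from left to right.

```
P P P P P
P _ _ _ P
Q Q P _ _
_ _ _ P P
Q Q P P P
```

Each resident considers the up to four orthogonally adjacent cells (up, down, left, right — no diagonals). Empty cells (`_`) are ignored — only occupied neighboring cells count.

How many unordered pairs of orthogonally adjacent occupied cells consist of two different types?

3

Scan each occupied cell's neighbors to the right and below so each pair is counted once.
From row 0: 0 unlike of 6 pairs (running 0/6).
From row 1: 1 unlike of 1 pairs (running 1/7).
From row 2: 1 unlike of 2 pairs (running 2/9).
From row 3: 0 unlike of 3 pairs (running 2/12).
From row 4: 1 unlike of 4 pairs (running 3/16).
Total adjacent occupied pairs: 16; unlike-type pairs: 3.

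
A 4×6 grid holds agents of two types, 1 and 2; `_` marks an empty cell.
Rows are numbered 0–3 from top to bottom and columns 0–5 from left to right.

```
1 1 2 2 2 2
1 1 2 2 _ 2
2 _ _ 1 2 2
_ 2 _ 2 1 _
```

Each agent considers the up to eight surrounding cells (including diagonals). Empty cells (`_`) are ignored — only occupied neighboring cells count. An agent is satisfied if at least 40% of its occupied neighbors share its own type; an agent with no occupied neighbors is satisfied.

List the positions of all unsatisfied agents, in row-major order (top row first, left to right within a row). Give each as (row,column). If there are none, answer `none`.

(2,0), (2,3), (3,3), (3,4)

(0,0)1 3/3 ok
(0,1)1 3/5 ok
(0,2)2 3/5 ok
(0,3)2 4/4 ok
(0,4)2 4/4 ok
(0,5)2 2/2 ok
(1,0)1 3/4 ok
(1,1)1 3/6 ok
(1,2)2 3/6 ok
(1,3)2 5/6 ok
(1,5)2 4/4 ok
(2,0)2 1/3 unhappy
(2,3)1 1/5 unhappy
(2,4)2 4/6 ok
(2,5)2 2/3 ok
(3,1)2 1/1 ok
(3,3)2 1/3 unhappy
(3,4)1 1/4 unhappy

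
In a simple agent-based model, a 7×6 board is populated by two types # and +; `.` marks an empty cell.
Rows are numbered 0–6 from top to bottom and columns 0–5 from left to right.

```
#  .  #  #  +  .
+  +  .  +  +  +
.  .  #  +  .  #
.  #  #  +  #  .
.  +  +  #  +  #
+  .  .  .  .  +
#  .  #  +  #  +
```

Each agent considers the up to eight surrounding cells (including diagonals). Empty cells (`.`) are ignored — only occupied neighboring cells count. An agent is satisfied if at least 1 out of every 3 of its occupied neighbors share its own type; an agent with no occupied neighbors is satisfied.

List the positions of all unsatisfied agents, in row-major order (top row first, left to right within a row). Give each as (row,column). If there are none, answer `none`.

(0,0), (0,3), (1,1), (6,0), (6,2), (6,3), (6,4)

Row 0: (0,0)# 0/2 ✗ · (0,2)# 1/3 ✓ · (0,3)# 1/4 ✗ · (0,4)+ 3/4 ✓
Row 1: (1,0)+ 1/2 ✓ · (1,1)+ 1/4 ✗ · (1,3)+ 3/6 ✓ · (1,4)+ 4/6 ✓ · (1,5)+ 2/3 ✓
Row 2: (2,2)# 2/6 ✓ · (2,3)+ 3/6 ✓ · (2,5)# 1/3 ✓
Row 3: (3,1)# 2/4 ✓ · (3,2)# 3/7 ✓ · (3,3)+ 3/7 ✓ · (3,4)# 3/6 ✓
Row 4: (4,1)+ 2/4 ✓ · (4,2)+ 2/5 ✓ · (4,3)# 2/5 ✓ · (4,4)+ 2/5 ✓ · (4,5)# 1/3 ✓
Row 5: (5,0)+ 1/2 ✓ · (5,5)+ 2/4 ✓
Row 6: (6,0)# 0/1 ✗ · (6,2)# 0/1 ✗ · (6,3)+ 0/2 ✗ · (6,4)# 0/3 ✗ · (6,5)+ 1/2 ✓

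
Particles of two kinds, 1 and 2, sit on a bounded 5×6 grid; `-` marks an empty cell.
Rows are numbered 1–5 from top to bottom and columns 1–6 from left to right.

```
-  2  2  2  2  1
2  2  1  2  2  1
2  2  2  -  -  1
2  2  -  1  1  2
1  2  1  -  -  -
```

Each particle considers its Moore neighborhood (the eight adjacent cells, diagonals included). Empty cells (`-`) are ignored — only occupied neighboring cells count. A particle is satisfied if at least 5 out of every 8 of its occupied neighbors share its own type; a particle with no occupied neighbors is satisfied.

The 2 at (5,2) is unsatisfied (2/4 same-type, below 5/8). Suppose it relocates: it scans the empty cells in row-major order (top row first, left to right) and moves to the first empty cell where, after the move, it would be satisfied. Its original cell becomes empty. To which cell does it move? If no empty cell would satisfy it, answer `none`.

(1,1)

Vacating (5,2). Empty cells in order:
  (1,1): 3/3 same-type → satisfied — stop here.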